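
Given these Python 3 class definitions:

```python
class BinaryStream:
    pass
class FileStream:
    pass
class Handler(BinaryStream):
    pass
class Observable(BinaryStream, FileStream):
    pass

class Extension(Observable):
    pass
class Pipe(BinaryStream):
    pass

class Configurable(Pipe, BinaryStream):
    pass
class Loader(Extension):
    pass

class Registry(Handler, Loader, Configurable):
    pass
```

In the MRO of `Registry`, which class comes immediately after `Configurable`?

Pipe

L[Registry] = Registry + merge(L[Handler], L[Loader], L[Configurable], [Handler Loader Configurable])
  take Handler:  [Handler BinaryStream object] + [Loader Extension Observable BinaryStream FileStream object] + [Configurable Pipe BinaryStream object] + [Handler Loader Configurable]
  take Loader:  [BinaryStream object] + [Loader Extension Observable BinaryStream FileStream object] + [Configurable Pipe BinaryStream object] + [Loader Configurable]
  take Extension:  [BinaryStream object] + [Extension Observable BinaryStream FileStream object] + [Configurable Pipe BinaryStream object] + [Configurable]
  take Observable:  [BinaryStream object] + [Observable BinaryStream FileStream object] + [Configurable Pipe BinaryStream object] + [Configurable]
  take Configurable:  [BinaryStream object] + [BinaryStream FileStream object] + [Configurable Pipe BinaryStream object] + [Configurable]
  take Pipe:  [BinaryStream object] + [BinaryStream FileStream object] + [Pipe BinaryStream object]
  take BinaryStream:  [BinaryStream object] + [BinaryStream FileStream object] + [BinaryStream object]
  take FileStream:  [object] + [FileStream object] + [object]
  take object:  [object] + [object] + [object]
MRO: Registry Handler Loader Extension Observable Configurable Pipe BinaryStream FileStream object
Configurable is at position 5; next is Pipe.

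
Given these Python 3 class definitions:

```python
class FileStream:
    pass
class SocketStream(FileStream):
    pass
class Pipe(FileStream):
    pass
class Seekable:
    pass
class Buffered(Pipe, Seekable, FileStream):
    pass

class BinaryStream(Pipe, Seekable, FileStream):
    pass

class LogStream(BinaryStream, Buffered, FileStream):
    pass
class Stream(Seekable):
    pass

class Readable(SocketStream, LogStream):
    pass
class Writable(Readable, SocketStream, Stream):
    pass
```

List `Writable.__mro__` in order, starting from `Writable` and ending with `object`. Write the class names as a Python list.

[Writable, Readable, SocketStream, LogStream, BinaryStream, Buffered, Pipe, Stream, Seekable, FileStream, object]

L[Writable] = Writable + merge(L[Readable], L[SocketStream], L[Stream], [Readable SocketStream Stream])
  take Readable:  [Readable SocketStream LogStream BinaryStream Buffered Pipe Seekable FileStream object] + [SocketStream FileStream object] + [Stream Seekable object] + [Readable SocketStream Stream]
  take SocketStream:  [SocketStream LogStream BinaryStream Buffered Pipe Seekable FileStream object] + [SocketStream FileStream object] + [Stream Seekable object] + [SocketStream Stream]
  take LogStream:  [LogStream BinaryStream Buffered Pipe Seekable FileStream object] + [FileStream object] + [Stream Seekable object] + [Stream]
  take BinaryStream:  [BinaryStream Buffered Pipe Seekable FileStream object] + [FileStream object] + [Stream Seekable object] + [Stream]
  take Buffered:  [Buffered Pipe Seekable FileStream object] + [FileStream object] + [Stream Seekable object] + [Stream]
  take Pipe:  [Pipe Seekable FileStream object] + [FileStream object] + [Stream Seekable object] + [Stream]
  take Stream:  [Seekable FileStream object] + [FileStream object] + [Stream Seekable object] + [Stream]
  take Seekable:  [Seekable FileStream object] + [FileStream object] + [Seekable object]
  take FileStream:  [FileStream object] + [FileStream object] + [object]
  take object:  [object] + [object] + [object]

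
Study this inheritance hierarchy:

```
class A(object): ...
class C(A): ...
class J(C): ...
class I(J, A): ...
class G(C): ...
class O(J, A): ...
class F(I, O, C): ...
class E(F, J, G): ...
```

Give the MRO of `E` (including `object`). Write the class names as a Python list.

L[E] = E + merge(L[F], L[J], L[G], [F J G])
  take F:  [F I O J C A object] + [J C A object] + [G C A object] + [F J G]
  take I:  [I O J C A object] + [J C A object] + [G C A object] + [J G]
  take O:  [O J C A object] + [J C A object] + [G C A object] + [J G]
  take J:  [J C A object] + [J C A object] + [G C A object] + [J G]
  take G:  [C A object] + [C A object] + [G C A object] + [G]
  take C:  [C A object] + [C A object] + [C A object]
  take A:  [A object] + [A object] + [A object]
  take object:  [object] + [object] + [object]

[E, F, I, O, J, G, C, A, object]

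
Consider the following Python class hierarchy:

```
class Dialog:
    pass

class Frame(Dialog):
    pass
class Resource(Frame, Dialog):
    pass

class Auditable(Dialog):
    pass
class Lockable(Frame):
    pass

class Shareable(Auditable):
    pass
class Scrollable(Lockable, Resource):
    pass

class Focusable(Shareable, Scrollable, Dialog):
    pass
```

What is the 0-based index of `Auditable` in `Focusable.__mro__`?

2

L[Focusable] = Focusable + merge(L[Shareable], L[Scrollable], L[Dialog], [Shareable Scrollable Dialog])
  take Shareable:  [Shareable Auditable Dialog object] + [Scrollable Lockable Resource Frame Dialog object] + [Dialog object] + [Shareable Scrollable Dialog]
  take Auditable:  [Auditable Dialog object] + [Scrollable Lockable Resource Frame Dialog object] + [Dialog object] + [Scrollable Dialog]
  take Scrollable:  [Dialog object] + [Scrollable Lockable Resource Frame Dialog object] + [Dialog object] + [Scrollable Dialog]
  take Lockable:  [Dialog object] + [Lockable Resource Frame Dialog object] + [Dialog object] + [Dialog]
  take Resource:  [Dialog object] + [Resource Frame Dialog object] + [Dialog object] + [Dialog]
  take Frame:  [Dialog object] + [Frame Dialog object] + [Dialog object] + [Dialog]
  take Dialog:  [Dialog object] + [Dialog object] + [Dialog object] + [Dialog]
  take object:  [object] + [object] + [object]
MRO: Focusable Shareable Auditable Scrollable Lockable Resource Frame Dialog object
Auditable sits at index 2.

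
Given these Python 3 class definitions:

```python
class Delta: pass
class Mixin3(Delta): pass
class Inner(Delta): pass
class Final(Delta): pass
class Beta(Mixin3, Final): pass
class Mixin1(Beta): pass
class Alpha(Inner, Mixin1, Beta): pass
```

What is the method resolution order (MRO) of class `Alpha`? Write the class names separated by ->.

L[Alpha] = Alpha + merge(L[Inner], L[Mixin1], L[Beta], [Inner Mixin1 Beta])
  take Inner:  [Inner Delta object] + [Mixin1 Beta Mixin3 Final Delta object] + [Beta Mixin3 Final Delta object] + [Inner Mixin1 Beta]
  take Mixin1:  [Delta object] + [Mixin1 Beta Mixin3 Final Delta object] + [Beta Mixin3 Final Delta object] + [Mixin1 Beta]
  take Beta:  [Delta object] + [Beta Mixin3 Final Delta object] + [Beta Mixin3 Final Delta object] + [Beta]
  take Mixin3:  [Delta object] + [Mixin3 Final Delta object] + [Mixin3 Final Delta object]
  take Final:  [Delta object] + [Final Delta object] + [Final Delta object]
  take Delta:  [Delta object] + [Delta object] + [Delta object]
  take object:  [object] + [object] + [object]

Alpha -> Inner -> Mixin1 -> Beta -> Mixin3 -> Final -> Delta -> object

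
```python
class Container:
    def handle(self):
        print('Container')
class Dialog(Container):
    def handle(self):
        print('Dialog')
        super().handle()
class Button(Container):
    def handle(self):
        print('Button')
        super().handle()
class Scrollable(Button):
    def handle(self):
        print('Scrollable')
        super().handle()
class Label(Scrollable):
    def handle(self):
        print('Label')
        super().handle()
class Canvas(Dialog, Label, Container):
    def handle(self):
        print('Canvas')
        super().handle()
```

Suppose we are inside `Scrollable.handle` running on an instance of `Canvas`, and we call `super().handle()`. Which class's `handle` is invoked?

Button

L[Canvas] = Canvas + merge(L[Dialog], L[Label], L[Container], [Dialog Label Container])
  take Dialog:  [Dialog Container object] + [Label Scrollable Button Container object] + [Container object] + [Dialog Label Container]
  take Label:  [Container object] + [Label Scrollable Button Container object] + [Container object] + [Label Container]
  take Scrollable:  [Container object] + [Scrollable Button Container object] + [Container object] + [Container]
  take Button:  [Container object] + [Button Container object] + [Container object] + [Container]
  take Container:  [Container object] + [Container object] + [Container object] + [Container]
  take object:  [object] + [object] + [object]
MRO: Canvas Dialog Label Scrollable Button Container object
super() in Scrollable.handle on a Canvas instance goes to the class after Scrollable in Canvas's MRO: Button.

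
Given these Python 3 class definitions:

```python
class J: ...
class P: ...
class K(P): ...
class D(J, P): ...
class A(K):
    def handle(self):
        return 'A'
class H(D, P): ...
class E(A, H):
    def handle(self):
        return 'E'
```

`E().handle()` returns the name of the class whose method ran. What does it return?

E

L[E] = E + merge(L[A], L[H], [A H])
  take A:  [A K P object] + [H D J P object] + [A H]
  take K:  [K P object] + [H D J P object] + [H]
  take H:  [P object] + [H D J P object] + [H]
  take D:  [P object] + [D J P object]
  take J:  [P object] + [J P object]
  take P:  [P object] + [P object]
  take object:  [object] + [object]
MRO: E A K H D J P object
handle is defined in: A, E. First along the MRO is E.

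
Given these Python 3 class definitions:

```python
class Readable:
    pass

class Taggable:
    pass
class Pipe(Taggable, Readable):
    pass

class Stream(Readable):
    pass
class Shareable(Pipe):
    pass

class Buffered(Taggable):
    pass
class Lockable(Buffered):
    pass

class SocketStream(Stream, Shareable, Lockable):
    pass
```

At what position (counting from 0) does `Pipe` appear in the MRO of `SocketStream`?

L[SocketStream] = SocketStream + merge(L[Stream], L[Shareable], L[Lockable], [Stream Shareable Lockable])
  take Stream:  [Stream Readable object] + [Shareable Pipe Taggable Readable object] + [Lockable Buffered Taggable object] + [Stream Shareable Lockable]
  take Shareable:  [Readable object] + [Shareable Pipe Taggable Readable object] + [Lockable Buffered Taggable object] + [Shareable Lockable]
  take Pipe:  [Readable object] + [Pipe Taggable Readable object] + [Lockable Buffered Taggable object] + [Lockable]
  take Lockable:  [Readable object] + [Taggable Readable object] + [Lockable Buffered Taggable object] + [Lockable]
  take Buffered:  [Readable object] + [Taggable Readable object] + [Buffered Taggable object]
  take Taggable:  [Readable object] + [Taggable Readable object] + [Taggable object]
  take Readable:  [Readable object] + [Readable object] + [object]
  take object:  [object] + [object] + [object]
MRO: SocketStream Stream Shareable Pipe Lockable Buffered Taggable Readable object
Pipe sits at index 3.

3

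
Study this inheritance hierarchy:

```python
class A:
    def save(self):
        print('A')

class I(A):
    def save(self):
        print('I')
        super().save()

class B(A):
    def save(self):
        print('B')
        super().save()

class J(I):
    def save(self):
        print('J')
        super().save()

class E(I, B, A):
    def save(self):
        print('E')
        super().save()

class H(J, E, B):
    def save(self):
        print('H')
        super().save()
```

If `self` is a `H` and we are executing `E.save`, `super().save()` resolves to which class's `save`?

I

L[H] = H + merge(L[J], L[E], L[B], [J E B])
  take J:  [J I A object] + [E I B A object] + [B A object] + [J E B]
  take E:  [I A object] + [E I B A object] + [B A object] + [E B]
  take I:  [I A object] + [I B A object] + [B A object] + [B]
  take B:  [A object] + [B A object] + [B A object] + [B]
  take A:  [A object] + [A object] + [A object]
  take object:  [object] + [object] + [object]
MRO: H J E I B A object
super() in E.save on a H instance goes to the class after E in H's MRO: I.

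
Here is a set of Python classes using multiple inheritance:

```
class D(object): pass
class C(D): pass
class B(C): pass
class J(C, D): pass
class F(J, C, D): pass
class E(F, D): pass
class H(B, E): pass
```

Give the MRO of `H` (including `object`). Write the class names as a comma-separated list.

H, B, E, F, J, C, D, object

L[H] = H + merge(L[B], L[E], [B E])
  take B:  [B C D object] + [E F J C D object] + [B E]
  take E:  [C D object] + [E F J C D object] + [E]
  take F:  [C D object] + [F J C D object]
  take J:  [C D object] + [J C D object]
  take C:  [C D object] + [C D object]
  take D:  [D object] + [D object]
  take object:  [object] + [object]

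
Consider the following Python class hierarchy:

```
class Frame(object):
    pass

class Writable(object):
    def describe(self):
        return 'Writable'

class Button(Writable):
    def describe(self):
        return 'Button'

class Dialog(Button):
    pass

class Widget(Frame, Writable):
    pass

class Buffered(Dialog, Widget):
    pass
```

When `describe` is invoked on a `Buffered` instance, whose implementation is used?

L[Buffered] = Buffered + merge(L[Dialog], L[Widget], [Dialog Widget])
  take Dialog:  [Dialog Button Writable object] + [Widget Frame Writable object] + [Dialog Widget]
  take Button:  [Button Writable object] + [Widget Frame Writable object] + [Widget]
  take Widget:  [Writable object] + [Widget Frame Writable object] + [Widget]
  take Frame:  [Writable object] + [Frame Writable object]
  take Writable:  [Writable object] + [Writable object]
  take object:  [object] + [object]
MRO: Buffered Dialog Button Widget Frame Writable object
describe is defined in: Button, Writable. First along the MRO is Button.

Button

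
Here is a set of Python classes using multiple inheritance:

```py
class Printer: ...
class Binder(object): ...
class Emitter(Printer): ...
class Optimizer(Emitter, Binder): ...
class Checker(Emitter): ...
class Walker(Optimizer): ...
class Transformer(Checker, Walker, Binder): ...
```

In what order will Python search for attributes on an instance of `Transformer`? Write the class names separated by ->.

Transformer -> Checker -> Walker -> Optimizer -> Emitter -> Printer -> Binder -> object

L[Transformer] = Transformer + merge(L[Checker], L[Walker], L[Binder], [Checker Walker Binder])
  take Checker:  [Checker Emitter Printer object] + [Walker Optimizer Emitter Printer Binder object] + [Binder object] + [Checker Walker Binder]
  take Walker:  [Emitter Printer object] + [Walker Optimizer Emitter Printer Binder object] + [Binder object] + [Walker Binder]
  take Optimizer:  [Emitter Printer object] + [Optimizer Emitter Printer Binder object] + [Binder object] + [Binder]
  take Emitter:  [Emitter Printer object] + [Emitter Printer Binder object] + [Binder object] + [Binder]
  take Printer:  [Printer object] + [Printer Binder object] + [Binder object] + [Binder]
  take Binder:  [object] + [Binder object] + [Binder object] + [Binder]
  take object:  [object] + [object] + [object]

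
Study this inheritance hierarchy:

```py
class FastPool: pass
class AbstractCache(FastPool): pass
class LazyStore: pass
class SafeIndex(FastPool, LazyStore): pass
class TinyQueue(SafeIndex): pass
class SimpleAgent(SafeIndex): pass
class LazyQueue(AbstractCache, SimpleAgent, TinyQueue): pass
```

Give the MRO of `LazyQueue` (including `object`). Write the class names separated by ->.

LazyQueue -> AbstractCache -> SimpleAgent -> TinyQueue -> SafeIndex -> FastPool -> LazyStore -> object

L[LazyQueue] = LazyQueue + merge(L[AbstractCache], L[SimpleAgent], L[TinyQueue], [AbstractCache SimpleAgent TinyQueue])
  take AbstractCache:  [AbstractCache FastPool object] + [SimpleAgent SafeIndex FastPool LazyStore object] + [TinyQueue SafeIndex FastPool LazyStore object] + [AbstractCache SimpleAgent TinyQueue]
  take SimpleAgent:  [FastPool object] + [SimpleAgent SafeIndex FastPool LazyStore object] + [TinyQueue SafeIndex FastPool LazyStore object] + [SimpleAgent TinyQueue]
  take TinyQueue:  [FastPool object] + [SafeIndex FastPool LazyStore object] + [TinyQueue SafeIndex FastPool LazyStore object] + [TinyQueue]
  take SafeIndex:  [FastPool object] + [SafeIndex FastPool LazyStore object] + [SafeIndex FastPool LazyStore object]
  take FastPool:  [FastPool object] + [FastPool LazyStore object] + [FastPool LazyStore object]
  take LazyStore:  [object] + [LazyStore object] + [LazyStore object]
  take object:  [object] + [object] + [object]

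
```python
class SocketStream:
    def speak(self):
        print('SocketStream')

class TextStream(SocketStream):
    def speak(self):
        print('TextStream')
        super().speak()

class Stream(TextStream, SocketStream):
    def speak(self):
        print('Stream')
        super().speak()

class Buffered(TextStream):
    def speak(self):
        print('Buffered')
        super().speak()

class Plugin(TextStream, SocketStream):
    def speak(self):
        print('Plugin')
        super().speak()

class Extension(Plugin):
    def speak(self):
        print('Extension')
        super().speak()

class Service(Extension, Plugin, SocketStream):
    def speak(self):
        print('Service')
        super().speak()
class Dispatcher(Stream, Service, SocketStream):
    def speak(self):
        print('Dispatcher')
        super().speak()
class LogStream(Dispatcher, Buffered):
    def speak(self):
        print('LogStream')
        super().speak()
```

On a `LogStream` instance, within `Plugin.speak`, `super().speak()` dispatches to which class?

L[LogStream] = LogStream + merge(L[Dispatcher], L[Buffered], [Dispatcher Buffered])
  take Dispatcher:  [Dispatcher Stream Service Extension Plugin TextStream SocketStream object] + [Buffered TextStream SocketStream object] + [Dispatcher Buffered]
  take Stream:  [Stream Service Extension Plugin TextStream SocketStream object] + [Buffered TextStream SocketStream object] + [Buffered]
  take Service:  [Service Extension Plugin TextStream SocketStream object] + [Buffered TextStream SocketStream object] + [Buffered]
  take Extension:  [Extension Plugin TextStream SocketStream object] + [Buffered TextStream SocketStream object] + [Buffered]
  take Plugin:  [Plugin TextStream SocketStream object] + [Buffered TextStream SocketStream object] + [Buffered]
  take Buffered:  [TextStream SocketStream object] + [Buffered TextStream SocketStream object] + [Buffered]
  take TextStream:  [TextStream SocketStream object] + [TextStream SocketStream object]
  take SocketStream:  [SocketStream object] + [SocketStream object]
  take object:  [object] + [object]
MRO: LogStream Dispatcher Stream Service Extension Plugin Buffered TextStream SocketStream object
super() in Plugin.speak on a LogStream instance goes to the class after Plugin in LogStream's MRO: Buffered.

Buffered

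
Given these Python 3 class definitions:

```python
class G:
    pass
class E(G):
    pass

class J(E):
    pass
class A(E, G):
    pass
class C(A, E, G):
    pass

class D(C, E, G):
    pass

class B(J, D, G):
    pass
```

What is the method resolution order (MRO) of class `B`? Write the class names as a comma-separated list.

B, J, D, C, A, E, G, object

L[B] = B + merge(L[J], L[D], L[G], [J D G])
  take J:  [J E G object] + [D C A E G object] + [G object] + [J D G]
  take D:  [E G object] + [D C A E G object] + [G object] + [D G]
  take C:  [E G object] + [C A E G object] + [G object] + [G]
  take A:  [E G object] + [A E G object] + [G object] + [G]
  take E:  [E G object] + [E G object] + [G object] + [G]
  take G:  [G object] + [G object] + [G object] + [G]
  take object:  [object] + [object] + [object]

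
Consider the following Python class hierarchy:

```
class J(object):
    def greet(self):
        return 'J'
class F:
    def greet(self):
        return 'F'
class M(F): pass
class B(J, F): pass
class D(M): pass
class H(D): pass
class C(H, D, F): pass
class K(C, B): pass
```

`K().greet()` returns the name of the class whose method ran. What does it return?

L[K] = K + merge(L[C], L[B], [C B])
  take C:  [C H D M F object] + [B J F object] + [C B]
  take H:  [H D M F object] + [B J F object] + [B]
  take D:  [D M F object] + [B J F object] + [B]
  take M:  [M F object] + [B J F object] + [B]
  take B:  [F object] + [B J F object] + [B]
  take J:  [F object] + [J F object]
  take F:  [F object] + [F object]
  take object:  [object] + [object]
MRO: K C H D M B J F object
greet is defined in: F, J. First along the MRO is J.

J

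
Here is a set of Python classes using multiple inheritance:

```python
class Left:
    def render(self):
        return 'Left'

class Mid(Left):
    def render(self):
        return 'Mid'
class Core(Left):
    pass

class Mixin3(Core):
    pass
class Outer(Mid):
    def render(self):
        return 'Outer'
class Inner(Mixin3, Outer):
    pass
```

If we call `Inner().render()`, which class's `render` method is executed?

Outer

L[Inner] = Inner + merge(L[Mixin3], L[Outer], [Mixin3 Outer])
  take Mixin3:  [Mixin3 Core Left object] + [Outer Mid Left object] + [Mixin3 Outer]
  take Core:  [Core Left object] + [Outer Mid Left object] + [Outer]
  take Outer:  [Left object] + [Outer Mid Left object] + [Outer]
  take Mid:  [Left object] + [Mid Left object]
  take Left:  [Left object] + [Left object]
  take object:  [object] + [object]
MRO: Inner Mixin3 Core Outer Mid Left object
render is defined in: Left, Mid, Outer. First along the MRO is Outer.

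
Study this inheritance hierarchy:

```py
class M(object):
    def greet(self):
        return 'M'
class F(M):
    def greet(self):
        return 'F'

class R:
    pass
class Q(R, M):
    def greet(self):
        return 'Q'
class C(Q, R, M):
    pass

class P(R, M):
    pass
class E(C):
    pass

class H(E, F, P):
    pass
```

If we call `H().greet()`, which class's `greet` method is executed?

Q

L[H] = H + merge(L[E], L[F], L[P], [E F P])
  take E:  [E C Q R M object] + [F M object] + [P R M object] + [E F P]
  take C:  [C Q R M object] + [F M object] + [P R M object] + [F P]
  take Q:  [Q R M object] + [F M object] + [P R M object] + [F P]
  take F:  [R M object] + [F M object] + [P R M object] + [F P]
  take P:  [R M object] + [M object] + [P R M object] + [P]
  take R:  [R M object] + [M object] + [R M object]
  take M:  [M object] + [M object] + [M object]
  take object:  [object] + [object] + [object]
MRO: H E C Q F P R M object
greet is defined in: F, M, Q. First along the MRO is Q.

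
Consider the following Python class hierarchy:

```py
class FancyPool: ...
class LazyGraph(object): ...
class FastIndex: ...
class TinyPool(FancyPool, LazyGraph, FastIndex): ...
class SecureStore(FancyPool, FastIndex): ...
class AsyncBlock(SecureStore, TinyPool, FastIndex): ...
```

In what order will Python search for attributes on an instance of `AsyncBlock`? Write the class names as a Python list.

[AsyncBlock, SecureStore, TinyPool, FancyPool, LazyGraph, FastIndex, object]

L[AsyncBlock] = AsyncBlock + merge(L[SecureStore], L[TinyPool], L[FastIndex], [SecureStore TinyPool FastIndex])
  take SecureStore:  [SecureStore FancyPool FastIndex object] + [TinyPool FancyPool LazyGraph FastIndex object] + [FastIndex object] + [SecureStore TinyPool FastIndex]
  take TinyPool:  [FancyPool FastIndex object] + [TinyPool FancyPool LazyGraph FastIndex object] + [FastIndex object] + [TinyPool FastIndex]
  take FancyPool:  [FancyPool FastIndex object] + [FancyPool LazyGraph FastIndex object] + [FastIndex object] + [FastIndex]
  take LazyGraph:  [FastIndex object] + [LazyGraph FastIndex object] + [FastIndex object] + [FastIndex]
  take FastIndex:  [FastIndex object] + [FastIndex object] + [FastIndex object] + [FastIndex]
  take object:  [object] + [object] + [object]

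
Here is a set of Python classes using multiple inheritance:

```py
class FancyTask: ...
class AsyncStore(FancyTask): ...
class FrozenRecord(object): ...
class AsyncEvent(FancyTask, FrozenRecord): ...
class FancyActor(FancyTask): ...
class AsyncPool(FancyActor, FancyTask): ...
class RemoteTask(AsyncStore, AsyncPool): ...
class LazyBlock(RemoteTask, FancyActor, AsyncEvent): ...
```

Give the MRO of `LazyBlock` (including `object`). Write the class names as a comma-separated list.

LazyBlock, RemoteTask, AsyncStore, AsyncPool, FancyActor, AsyncEvent, FancyTask, FrozenRecord, object

L[LazyBlock] = LazyBlock + merge(L[RemoteTask], L[FancyActor], L[AsyncEvent], [RemoteTask FancyActor AsyncEvent])
  take RemoteTask:  [RemoteTask AsyncStore AsyncPool FancyActor FancyTask object] + [FancyActor FancyTask object] + [AsyncEvent FancyTask FrozenRecord object] + [RemoteTask FancyActor AsyncEvent]
  take AsyncStore:  [AsyncStore AsyncPool FancyActor FancyTask object] + [FancyActor FancyTask object] + [AsyncEvent FancyTask FrozenRecord object] + [FancyActor AsyncEvent]
  take AsyncPool:  [AsyncPool FancyActor FancyTask object] + [FancyActor FancyTask object] + [AsyncEvent FancyTask FrozenRecord object] + [FancyActor AsyncEvent]
  take FancyActor:  [FancyActor FancyTask object] + [FancyActor FancyTask object] + [AsyncEvent FancyTask FrozenRecord object] + [FancyActor AsyncEvent]
  take AsyncEvent:  [FancyTask object] + [FancyTask object] + [AsyncEvent FancyTask FrozenRecord object] + [AsyncEvent]
  take FancyTask:  [FancyTask object] + [FancyTask object] + [FancyTask FrozenRecord object]
  take FrozenRecord:  [object] + [object] + [FrozenRecord object]
  take object:  [object] + [object] + [object]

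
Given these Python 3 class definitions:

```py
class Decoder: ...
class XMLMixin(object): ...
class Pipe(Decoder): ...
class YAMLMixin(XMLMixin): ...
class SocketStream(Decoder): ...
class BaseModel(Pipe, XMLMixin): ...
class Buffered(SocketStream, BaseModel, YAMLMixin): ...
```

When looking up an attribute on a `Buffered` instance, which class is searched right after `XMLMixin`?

object

L[Buffered] = Buffered + merge(L[SocketStream], L[BaseModel], L[YAMLMixin], [SocketStream BaseModel YAMLMixin])
  take SocketStream:  [SocketStream Decoder object] + [BaseModel Pipe Decoder XMLMixin object] + [YAMLMixin XMLMixin object] + [SocketStream BaseModel YAMLMixin]
  take BaseModel:  [Decoder object] + [BaseModel Pipe Decoder XMLMixin object] + [YAMLMixin XMLMixin object] + [BaseModel YAMLMixin]
  take Pipe:  [Decoder object] + [Pipe Decoder XMLMixin object] + [YAMLMixin XMLMixin object] + [YAMLMixin]
  take Decoder:  [Decoder object] + [Decoder XMLMixin object] + [YAMLMixin XMLMixin object] + [YAMLMixin]
  take YAMLMixin:  [object] + [XMLMixin object] + [YAMLMixin XMLMixin object] + [YAMLMixin]
  take XMLMixin:  [object] + [XMLMixin object] + [XMLMixin object]
  take object:  [object] + [object] + [object]
MRO: Buffered SocketStream BaseModel Pipe Decoder YAMLMixin XMLMixin object
XMLMixin is at position 6; next is object.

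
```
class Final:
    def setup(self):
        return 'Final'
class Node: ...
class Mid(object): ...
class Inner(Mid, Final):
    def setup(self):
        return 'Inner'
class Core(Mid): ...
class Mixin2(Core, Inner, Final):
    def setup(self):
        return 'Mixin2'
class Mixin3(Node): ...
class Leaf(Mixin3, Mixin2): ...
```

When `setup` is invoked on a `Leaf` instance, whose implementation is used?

L[Leaf] = Leaf + merge(L[Mixin3], L[Mixin2], [Mixin3 Mixin2])
  take Mixin3:  [Mixin3 Node object] + [Mixin2 Core Inner Mid Final object] + [Mixin3 Mixin2]
  take Node:  [Node object] + [Mixin2 Core Inner Mid Final object] + [Mixin2]
  take Mixin2:  [object] + [Mixin2 Core Inner Mid Final object] + [Mixin2]
  take Core:  [object] + [Core Inner Mid Final object]
  take Inner:  [object] + [Inner Mid Final object]
  take Mid:  [object] + [Mid Final object]
  take Final:  [object] + [Final object]
  take object:  [object] + [object]
MRO: Leaf Mixin3 Node Mixin2 Core Inner Mid Final object
setup is defined in: Final, Inner, Mixin2. First along the MRO is Mixin2.

Mixin2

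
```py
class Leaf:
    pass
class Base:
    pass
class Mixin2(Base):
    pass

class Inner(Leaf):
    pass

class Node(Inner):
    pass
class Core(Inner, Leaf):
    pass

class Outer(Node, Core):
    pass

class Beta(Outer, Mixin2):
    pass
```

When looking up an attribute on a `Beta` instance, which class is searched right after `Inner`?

Leaf

L[Beta] = Beta + merge(L[Outer], L[Mixin2], [Outer Mixin2])
  take Outer:  [Outer Node Core Inner Leaf object] + [Mixin2 Base object] + [Outer Mixin2]
  take Node:  [Node Core Inner Leaf object] + [Mixin2 Base object] + [Mixin2]
  take Core:  [Core Inner Leaf object] + [Mixin2 Base object] + [Mixin2]
  take Inner:  [Inner Leaf object] + [Mixin2 Base object] + [Mixin2]
  take Leaf:  [Leaf object] + [Mixin2 Base object] + [Mixin2]
  take Mixin2:  [object] + [Mixin2 Base object] + [Mixin2]
  take Base:  [object] + [Base object]
  take object:  [object] + [object]
MRO: Beta Outer Node Core Inner Leaf Mixin2 Base object
Inner is at position 4; next is Leaf.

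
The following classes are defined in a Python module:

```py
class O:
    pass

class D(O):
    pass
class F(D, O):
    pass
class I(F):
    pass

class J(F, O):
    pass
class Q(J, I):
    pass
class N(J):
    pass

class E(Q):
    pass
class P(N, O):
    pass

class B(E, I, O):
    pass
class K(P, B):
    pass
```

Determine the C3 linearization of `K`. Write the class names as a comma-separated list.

K, P, N, B, E, Q, J, I, F, D, O, object

L[K] = K + merge(L[P], L[B], [P B])
  take P:  [P N J F D O object] + [B E Q J I F D O object] + [P B]
  take N:  [N J F D O object] + [B E Q J I F D O object] + [B]
  take B:  [J F D O object] + [B E Q J I F D O object] + [B]
  take E:  [J F D O object] + [E Q J I F D O object]
  take Q:  [J F D O object] + [Q J I F D O object]
  take J:  [J F D O object] + [J I F D O object]
  take I:  [F D O object] + [I F D O object]
  take F:  [F D O object] + [F D O object]
  take D:  [D O object] + [D O object]
  take O:  [O object] + [O object]
  take object:  [object] + [object]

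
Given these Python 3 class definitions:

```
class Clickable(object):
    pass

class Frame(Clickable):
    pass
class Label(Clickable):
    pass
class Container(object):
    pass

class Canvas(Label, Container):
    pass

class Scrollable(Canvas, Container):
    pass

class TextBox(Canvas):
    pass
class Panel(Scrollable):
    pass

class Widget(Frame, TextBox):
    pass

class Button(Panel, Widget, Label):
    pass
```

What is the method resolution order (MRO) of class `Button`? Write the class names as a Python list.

L[Button] = Button + merge(L[Panel], L[Widget], L[Label], [Panel Widget Label])
  take Panel:  [Panel Scrollable Canvas Label Clickable Container object] + [Widget Frame TextBox Canvas Label Clickable Container object] + [Label Clickable object] + [Panel Widget Label]
  take Scrollable:  [Scrollable Canvas Label Clickable Container object] + [Widget Frame TextBox Canvas Label Clickable Container object] + [Label Clickable object] + [Widget Label]
  take Widget:  [Canvas Label Clickable Container object] + [Widget Frame TextBox Canvas Label Clickable Container object] + [Label Clickable object] + [Widget Label]
  take Frame:  [Canvas Label Clickable Container object] + [Frame TextBox Canvas Label Clickable Container object] + [Label Clickable object] + [Label]
  take TextBox:  [Canvas Label Clickable Container object] + [TextBox Canvas Label Clickable Container object] + [Label Clickable object] + [Label]
  take Canvas:  [Canvas Label Clickable Container object] + [Canvas Label Clickable Container object] + [Label Clickable object] + [Label]
  take Label:  [Label Clickable Container object] + [Label Clickable Container object] + [Label Clickable object] + [Label]
  take Clickable:  [Clickable Container object] + [Clickable Container object] + [Clickable object]
  take Container:  [Container object] + [Container object] + [object]
  take object:  [object] + [object] + [object]

[Button, Panel, Scrollable, Widget, Frame, TextBox, Canvas, Label, Clickable, Container, object]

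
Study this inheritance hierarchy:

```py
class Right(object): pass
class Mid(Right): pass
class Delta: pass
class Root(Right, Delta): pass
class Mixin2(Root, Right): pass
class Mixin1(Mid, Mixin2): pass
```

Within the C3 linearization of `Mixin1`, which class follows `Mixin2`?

L[Mixin1] = Mixin1 + merge(L[Mid], L[Mixin2], [Mid Mixin2])
  take Mid:  [Mid Right object] + [Mixin2 Root Right Delta object] + [Mid Mixin2]
  take Mixin2:  [Right object] + [Mixin2 Root Right Delta object] + [Mixin2]
  take Root:  [Right object] + [Root Right Delta object]
  take Right:  [Right object] + [Right Delta object]
  take Delta:  [object] + [Delta object]
  take object:  [object] + [object]
MRO: Mixin1 Mid Mixin2 Root Right Delta object
Mixin2 is at position 2; next is Root.

Root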